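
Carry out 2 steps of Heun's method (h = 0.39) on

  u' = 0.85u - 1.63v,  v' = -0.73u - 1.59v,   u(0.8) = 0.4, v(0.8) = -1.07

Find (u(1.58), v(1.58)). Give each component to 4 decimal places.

Heun on (u,v): k1 = f(t_n, state_n); k2 = f(t_n + h, state_n + h·k1); state_{n+1} = state_n + (h/2)·(k1 + k2).
0.800000: (0.400000, -1.070000)
  k1 = (2.084100, 1.409300)
  predictor → (1.212799, -0.520373)
  k2 = (1.879087, -0.057950)
  → (1.172821, -0.806487)
1.190000: (1.172821, -0.806487)
  k1 = (2.311472, 0.426154)
  predictor → (2.074295, -0.640287)
  k2 = (2.806818, -0.496180)
  → (2.170888, -0.820142)
(u(1.58), v(1.58)) ≈ (2.1709, -0.8201)

2.1709, -0.8201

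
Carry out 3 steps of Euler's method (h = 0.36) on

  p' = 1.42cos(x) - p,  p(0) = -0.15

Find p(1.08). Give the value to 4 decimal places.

0.8606

Euler: p_{n+1} = p_n + h·f(x_n, p_n).
x=0.000000, p=-0.150000: f=1.570000 → p ← -0.150000 + 0.36·1.570000 = 0.415200
x=0.360000, p=0.415200: f=0.913773 → p ← 0.415200 + 0.36·0.913773 = 0.744158
x=0.720000, p=0.744158: f=0.323406 → p ← 0.744158 + 0.36·0.323406 = 0.860585
p(1.08) ≈ 0.8606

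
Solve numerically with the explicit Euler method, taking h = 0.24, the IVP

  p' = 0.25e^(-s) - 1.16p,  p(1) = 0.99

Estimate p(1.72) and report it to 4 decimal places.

Euler: p_{n+1} = p_n + h·f(s_n, p_n).
s=1.000000, p=0.990000: f=-1.056430 → p ← 0.990000 + 0.24·(-1.056430) = 0.736457
s=1.240000, p=0.736457: f=-0.781944 → p ← 0.736457 + 0.24·(-0.781944) = 0.548790
s=1.480000, p=0.548790: f=-0.579687 → p ← 0.548790 + 0.24·(-0.579687) = 0.409665
p(1.72) ≈ 0.4097

0.4097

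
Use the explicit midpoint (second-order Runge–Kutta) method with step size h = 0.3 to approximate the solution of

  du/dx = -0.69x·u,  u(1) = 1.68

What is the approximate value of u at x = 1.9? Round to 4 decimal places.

Midpoint: k1 = f(x_n, u_n); k2 = f(x_n + h/2, u_n + (h/2)·k1); u_{n+1} = u_n + h·k2.
x=1.000000, u=1.680000:
  k1 = f(1.000000, 1.680000) = -1.159200
  k2 = f(1.150000, 1.506120) = -1.195106
  u ← 1.680000 + 0.3·(-1.195106) = 1.321468
x=1.300000, u=1.321468:
  k1 = f(1.300000, 1.321468) = -1.185357
  k2 = f(1.450000, 1.143665) = -1.144236
  u ← 1.321468 + 0.3·(-1.144236) = 0.978197
x=1.600000, u=0.978197:
  k1 = f(1.600000, 0.978197) = -1.079930
  k2 = f(1.750000, 0.816208) = -0.985571
  u ← 0.978197 + 0.3·(-0.985571) = 0.682526
u(1.9) ≈ 0.6825

0.6825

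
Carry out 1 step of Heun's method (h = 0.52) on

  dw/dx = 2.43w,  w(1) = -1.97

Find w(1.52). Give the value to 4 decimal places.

-6.0320

Heun: k1 = f(x_n, w_n); k2 = f(x_n + h, w_n + h·k1); w_{n+1} = w_n + (h/2)·(k1 + k2).
x=1.000000, w=-1.970000:
  k1 = f(1.000000, -1.970000) = -4.787100
  k2 = f(1.520000, -4.459292) = -10.836080
  w ← -1.970000 + (0.52/2)·(-4.787100 + (-10.836080)) = -6.032027
w(1.52) ≈ -6.0320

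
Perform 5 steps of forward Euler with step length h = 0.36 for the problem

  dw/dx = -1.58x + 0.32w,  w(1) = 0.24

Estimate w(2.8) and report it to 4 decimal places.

Euler: w_{n+1} = w_n + h·f(x_n, w_n).
x=1.000000, w=0.240000: f=-1.503200 → w ← 0.240000 + 0.36·(-1.503200) = -0.301152
x=1.360000, w=-0.301152: f=-2.245169 → w ← -0.301152 + 0.36·(-2.245169) = -1.109413
x=1.720000, w=-1.109413: f=-3.072612 → w ← -1.109413 + 0.36·(-3.072612) = -2.215553
x=2.080000, w=-2.215553: f=-3.995377 → w ← -2.215553 + 0.36·(-3.995377) = -3.653889
x=2.440000, w=-3.653889: f=-5.024444 → w ← -3.653889 + 0.36·(-5.024444) = -5.462689
w(2.8) ≈ -5.4627

-5.4627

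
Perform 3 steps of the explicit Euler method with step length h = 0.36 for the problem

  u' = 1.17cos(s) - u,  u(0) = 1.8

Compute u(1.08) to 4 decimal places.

Euler: u_{n+1} = u_n + h·f(s_n, u_n).
s=0.000000, u=1.800000: f=-0.630000 → u ← 1.800000 + 0.36·(-0.630000) = 1.573200
s=0.360000, u=1.573200: f=-0.478201 → u ← 1.573200 + 0.36·(-0.478201) = 1.401048
s=0.720000, u=1.401048: f=-0.521435 → u ← 1.401048 + 0.36·(-0.521435) = 1.213331
u(1.08) ≈ 1.2133

1.2133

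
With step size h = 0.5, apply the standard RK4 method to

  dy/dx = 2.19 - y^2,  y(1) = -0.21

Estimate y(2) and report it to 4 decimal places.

1.2747

RK4: k1 = f(x_n, y_n); k2 = f(x_n + h/2, y_n + (h/2)·k1); k3 = f(x_n + h/2, y_n + (h/2)·k2); k4 = f(x_n + h, y_n + h·k3); y_{n+1} = y_n + (h/6)·(k1 + 2k2 + 2k3 + k4).
x=1.000000, y=-0.210000:
  k1 = f(1.000000, -0.210000) = 2.145900
  k2 = f(1.250000, 0.326475) = 2.083414
  k3 = f(1.250000, 0.310854) = 2.093370
  k4 = f(1.500000, 0.836685) = 1.489958
  y ← -0.210000 + (0.5/6)·(k1 + 2k2 + 2k3 + k4) = 0.789119
x=1.500000, y=0.789119:
  k1 = f(1.500000, 0.789119) = 1.567291
  k2 = f(1.750000, 1.180942) = 0.795377
  k3 = f(1.750000, 0.987963) = 1.213929
  k4 = f(2.000000, 1.396083) = 0.240951
  y ← 0.789119 + (0.5/6)·(k1 + 2k2 + 2k3 + k4) = 1.274690
y(2) ≈ 1.2747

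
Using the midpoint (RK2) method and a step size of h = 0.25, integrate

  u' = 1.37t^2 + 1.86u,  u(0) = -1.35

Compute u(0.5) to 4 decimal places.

-3.2793

Midpoint: k1 = f(t_n, u_n); k2 = f(t_n + h/2, u_n + (h/2)·k1); u_{n+1} = u_n + h·k2.
t=0.000000, u=-1.350000:
  k1 = f(0.000000, -1.350000) = -2.511000
  k2 = f(0.125000, -1.663875) = -3.073401
  u ← -1.350000 + 0.25·(-3.073401) = -2.118350
t=0.250000, u=-2.118350:
  k1 = f(0.250000, -2.118350) = -3.854507
  k2 = f(0.375000, -2.600164) = -4.643648
  u ← -2.118350 + 0.25·(-4.643648) = -3.279262
u(0.5) ≈ -3.2793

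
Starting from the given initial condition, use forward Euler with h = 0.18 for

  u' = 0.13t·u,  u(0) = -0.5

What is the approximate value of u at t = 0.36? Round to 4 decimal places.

-0.5021

Euler: u_{n+1} = u_n + h·f(t_n, u_n).
t=0.000000, u=-0.500000: f=0.000000 → u ← -0.500000 + 0.18·0.000000 = -0.500000
t=0.180000, u=-0.500000: f=-0.011700 → u ← -0.500000 + 0.18·(-0.011700) = -0.502106
u(0.36) ≈ -0.5021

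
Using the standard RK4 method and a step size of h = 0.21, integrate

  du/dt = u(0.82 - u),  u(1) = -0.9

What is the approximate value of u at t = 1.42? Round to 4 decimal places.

-2.3117

RK4: k1 = f(t_n, u_n); k2 = f(t_n + h/2, u_n + (h/2)·k1); k3 = f(t_n + h/2, u_n + (h/2)·k2); k4 = f(t_n + h, u_n + h·k3); u_{n+1} = u_n + (h/6)·(k1 + 2k2 + 2k3 + k4).
t=1.000000, u=-0.900000:
  k1 = f(1.000000, -0.900000) = -1.548000
  k2 = f(1.105000, -1.062540) = -2.000274
  k3 = f(1.105000, -1.110029) = -2.142387
  k4 = f(1.210000, -1.349901) = -2.929153
  u ← -0.900000 + (0.21/6)·(k1 + 2k2 + 2k3 + k4) = -1.346687
t=1.210000, u=-1.346687:
  k1 = f(1.210000, -1.346687) = -2.917848
  k2 = f(1.315000, -1.653061) = -4.088119
  k3 = f(1.315000, -1.775939) = -4.610230
  k4 = f(1.420000, -2.314835) = -7.256626
  u ← -1.346687 + (0.21/6)·(k1 + 2k2 + 2k3 + k4) = -2.311678
u(1.42) ≈ -2.3117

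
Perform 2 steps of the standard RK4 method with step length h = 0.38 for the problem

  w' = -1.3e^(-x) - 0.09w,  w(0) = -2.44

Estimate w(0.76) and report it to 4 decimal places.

-2.9447

RK4: k1 = f(x_n, w_n); k2 = f(x_n + h/2, w_n + (h/2)·k1); k3 = f(x_n + h/2, w_n + (h/2)·k2); k4 = f(x_n + h, w_n + h·k3); w_{n+1} = w_n + (h/6)·(k1 + 2k2 + 2k3 + k4).
x=0.000000, w=-2.440000:
  k1 = f(0.000000, -2.440000) = -1.080400
  k2 = f(0.190000, -2.645276) = -0.836972
  k3 = f(0.190000, -2.599025) = -0.841135
  k4 = f(0.380000, -2.759631) = -0.640653
  w ← -2.440000 + (0.38/6)·(k1 + 2k2 + 2k3 + k4) = -2.761560
x=0.380000, w=-2.761560:
  k1 = f(0.380000, -2.761560) = -0.640479
  k2 = f(0.570000, -2.883251) = -0.475690
  k3 = f(0.570000, -2.851941) = -0.478508
  k4 = f(0.760000, -2.943393) = -0.343061
  w ← -2.761560 + (0.38/6)·(k1 + 2k2 + 2k3 + k4) = -2.944716
w(0.76) ≈ -2.9447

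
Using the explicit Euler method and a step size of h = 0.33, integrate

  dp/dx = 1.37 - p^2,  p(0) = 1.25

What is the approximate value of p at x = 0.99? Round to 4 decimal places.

Euler: p_{n+1} = p_n + h·f(x_n, p_n).
x=0.000000, p=1.250000: f=-0.192500 → p ← 1.250000 + 0.33·(-0.192500) = 1.186475
x=0.330000, p=1.186475: f=-0.037723 → p ← 1.186475 + 0.33·(-0.037723) = 1.174026
x=0.660000, p=1.174026: f=-0.008338 → p ← 1.174026 + 0.33·(-0.008338) = 1.171275
p(0.99) ≈ 1.1713

1.1713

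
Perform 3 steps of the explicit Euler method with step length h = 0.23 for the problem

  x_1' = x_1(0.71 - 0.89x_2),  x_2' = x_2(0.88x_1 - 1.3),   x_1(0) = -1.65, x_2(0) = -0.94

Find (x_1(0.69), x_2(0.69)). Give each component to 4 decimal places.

-3.2593, -0.0122

Euler on (x_1,x_2): x_1_{n+1} = x_1_n + h·x_1', x_2_{n+1} = x_2_n + h·x_2'.
0.000000: (-1.650000, -0.940000); f=(-2.551890, 2.586880) → (-2.236935, -0.345018)
0.230000: (-2.236935, -0.345018); f=(-2.275109, 1.127691) → (-2.760210, -0.085649)
0.460000: (-2.760210, -0.085649); f=(-2.170152, 0.319383) → (-3.259345, -0.012191)
(x_1(0.69), x_2(0.69)) ≈ (-3.2593, -0.0122)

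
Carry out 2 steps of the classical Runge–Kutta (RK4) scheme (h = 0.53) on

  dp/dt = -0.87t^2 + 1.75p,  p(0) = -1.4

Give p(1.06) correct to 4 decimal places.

-9.4875

RK4: k1 = f(t_n, p_n); k2 = f(t_n + h/2, p_n + (h/2)·k1); k3 = f(t_n + h/2, p_n + (h/2)·k2); k4 = f(t_n + h, p_n + h·k3); p_{n+1} = p_n + (h/6)·(k1 + 2k2 + 2k3 + k4).
t=0.000000, p=-1.400000:
  k1 = f(0.000000, -1.400000) = -2.450000
  k2 = f(0.265000, -2.049250) = -3.647283
  k3 = f(0.265000, -2.366530) = -4.202523
  k4 = f(0.530000, -3.627337) = -6.592223
  p ← -1.400000 + (0.53/6)·(k1 + 2k2 + 2k3 + k4) = -3.585529
t=0.530000, p=-3.585529:
  k1 = f(0.530000, -3.585529) = -6.519059
  k2 = f(0.795000, -5.313079) = -9.847751
  k3 = f(0.795000, -6.195183) = -11.391432
  k4 = f(1.060000, -9.622988) = -17.817761
  p ← -3.585529 + (0.53/6)·(k1 + 2k2 + 2k3 + k4) = -9.487537
p(1.06) ≈ -9.4875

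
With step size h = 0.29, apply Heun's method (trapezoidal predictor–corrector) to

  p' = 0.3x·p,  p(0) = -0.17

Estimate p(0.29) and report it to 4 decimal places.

Heun: k1 = f(x_n, p_n); k2 = f(x_n + h, p_n + h·k1); p_{n+1} = p_n + (h/2)·(k1 + k2).
x=0.000000, p=-0.170000:
  k1 = f(0.000000, -0.170000) = 0.000000
  k2 = f(0.290000, -0.170000) = -0.014790
  p ← -0.170000 + (0.29/2)·(0.000000 + (-0.014790)) = -0.172145
p(0.29) ≈ -0.1721

-0.1721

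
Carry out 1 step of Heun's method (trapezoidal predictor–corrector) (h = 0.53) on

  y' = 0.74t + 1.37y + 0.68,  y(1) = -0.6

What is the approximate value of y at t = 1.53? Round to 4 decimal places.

Heun: k1 = f(t_n, y_n); k2 = f(t_n + h, y_n + h·k1); y_{n+1} = y_n + (h/2)·(k1 + k2).
t=1.000000, y=-0.600000:
  k1 = f(1.000000, -0.600000) = 0.598000
  k2 = f(1.530000, -0.283060) = 1.424408
  y ← -0.600000 + (0.53/2)·(0.598000 + 1.424408) = -0.064062
y(1.53) ≈ -0.0641

-0.0641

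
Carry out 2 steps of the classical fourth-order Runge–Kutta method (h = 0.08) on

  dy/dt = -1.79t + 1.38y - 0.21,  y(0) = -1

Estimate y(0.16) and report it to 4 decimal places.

RK4: k1 = f(t_n, y_n); k2 = f(t_n + h/2, y_n + (h/2)·k1); k3 = f(t_n + h/2, y_n + (h/2)·k2); k4 = f(t_n + h, y_n + h·k3); y_{n+1} = y_n + (h/6)·(k1 + 2k2 + 2k3 + k4).
t=0.000000, y=-1.000000:
  k1 = f(0.000000, -1.000000) = -1.590000
  k2 = f(0.040000, -1.063600) = -1.749368
  k3 = f(0.040000, -1.069975) = -1.758165
  k4 = f(0.080000, -1.140653) = -1.927301
  y ← -1.000000 + (0.08/6)·(k1 + 2k2 + 2k3 + k4) = -1.140432
t=0.080000, y=-1.140432:
  k1 = f(0.080000, -1.140432) = -1.926996
  k2 = f(0.120000, -1.217511) = -2.104966
  k3 = f(0.120000, -1.224630) = -2.114790
  k4 = f(0.160000, -1.309615) = -2.303668
  y ← -1.140432 + (0.08/6)·(k1 + 2k2 + 2k3 + k4) = -1.309367
y(0.16) ≈ -1.3094

-1.3094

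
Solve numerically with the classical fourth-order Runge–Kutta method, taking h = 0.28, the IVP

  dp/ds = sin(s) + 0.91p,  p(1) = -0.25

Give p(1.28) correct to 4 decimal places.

-0.0345

RK4: k1 = f(s_n, p_n); k2 = f(s_n + h/2, p_n + (h/2)·k1); k3 = f(s_n + h/2, p_n + (h/2)·k2); k4 = f(s_n + h, p_n + h·k3); p_{n+1} = p_n + (h/6)·(k1 + 2k2 + 2k3 + k4).
s=1.000000, p=-0.250000:
  k1 = f(1.000000, -0.250000) = 0.613971
  k2 = f(1.140000, -0.164044) = 0.759353
  k3 = f(1.140000, -0.143691) = 0.777875
  k4 = f(1.280000, -0.032195) = 0.928718
  p ← -0.250000 + (0.28/6)·(k1 + 2k2 + 2k3 + k4) = -0.034533
p(1.28) ≈ -0.0345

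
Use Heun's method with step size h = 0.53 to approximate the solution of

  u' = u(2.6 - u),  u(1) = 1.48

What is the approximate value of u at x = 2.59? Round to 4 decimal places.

Heun: k1 = f(x_n, u_n); k2 = f(x_n + h, u_n + h·k1); u_{n+1} = u_n + (h/2)·(k1 + k2).
x=1.000000, u=1.480000:
  k1 = f(1.000000, 1.480000) = 1.657600
  k2 = f(1.530000, 2.358528) = 0.569518
  u ← 1.480000 + (0.53/2)·(1.657600 + 0.569518) = 2.070186
x=1.530000, u=2.070186:
  k1 = f(1.530000, 2.070186) = 1.096813
  k2 = f(2.060000, 2.651497) = -0.136545
  u ← 2.070186 + (0.53/2)·(1.096813 + (-0.136545)) = 2.324657
x=2.060000, u=2.324657:
  k1 = f(2.060000, 2.324657) = 0.640077
  k2 = f(2.590000, 2.663898) = -0.170219
  u ← 2.324657 + (0.53/2)·(0.640077 + (-0.170219)) = 2.449170
u(2.59) ≈ 2.4492

2.4492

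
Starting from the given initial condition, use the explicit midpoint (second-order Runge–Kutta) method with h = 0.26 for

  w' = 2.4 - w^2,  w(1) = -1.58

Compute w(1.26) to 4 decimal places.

-1.6154

Midpoint: k1 = f(s_n, w_n); k2 = f(s_n + h/2, w_n + (h/2)·k1); w_{n+1} = w_n + h·k2.
s=1.000000, w=-1.580000:
  k1 = f(1.000000, -1.580000) = -0.096400
  k2 = f(1.130000, -1.592532) = -0.136158
  w ← -1.580000 + 0.26·(-0.136158) = -1.615401
w(1.26) ≈ -1.6154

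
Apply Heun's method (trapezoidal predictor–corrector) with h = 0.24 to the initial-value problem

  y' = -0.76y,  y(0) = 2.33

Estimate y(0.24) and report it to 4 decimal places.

Heun: k1 = f(x_n, y_n); k2 = f(x_n + h, y_n + h·k1); y_{n+1} = y_n + (h/2)·(k1 + k2).
x=0.000000, y=2.330000:
  k1 = f(0.000000, 2.330000) = -1.770800
  k2 = f(0.240000, 1.905008) = -1.447806
  y ← 2.330000 + (0.24/2)·(-1.770800 + (-1.447806)) = 1.943767
y(0.24) ≈ 1.9438

1.9438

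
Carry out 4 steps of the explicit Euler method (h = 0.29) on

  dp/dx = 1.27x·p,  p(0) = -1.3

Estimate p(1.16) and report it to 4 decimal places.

Euler: p_{n+1} = p_n + h·f(x_n, p_n).
x=0.000000, p=-1.300000: f=0.000000 → p ← -1.300000 + 0.29·0.000000 = -1.300000
x=0.290000, p=-1.300000: f=-0.478790 → p ← -1.300000 + 0.29·(-0.478790) = -1.438849
x=0.580000, p=-1.438849: f=-1.059856 → p ← -1.438849 + 0.29·(-1.059856) = -1.746207
x=0.870000, p=-1.746207: f=-1.929385 → p ← -1.746207 + 0.29·(-1.929385) = -2.305729
p(1.16) ≈ -2.3057

-2.3057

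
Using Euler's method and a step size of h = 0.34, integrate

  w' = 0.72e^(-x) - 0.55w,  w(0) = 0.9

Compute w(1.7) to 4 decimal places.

0.7368

Euler: w_{n+1} = w_n + h·f(x_n, w_n).
x=0.000000, w=0.900000: f=0.225000 → w ← 0.900000 + 0.34·0.225000 = 0.976500
x=0.340000, w=0.976500: f=-0.024600 → w ← 0.976500 + 0.34·(-0.024600) = 0.968136
x=0.680000, w=0.968136: f=-0.167710 → w ← 0.968136 + 0.34·(-0.167710) = 0.911114
x=1.020000, w=0.911114: f=-0.241485 → w ← 0.911114 + 0.34·(-0.241485) = 0.829010
x=1.360000, w=0.829010: f=-0.271160 → w ← 0.829010 + 0.34·(-0.271160) = 0.736815
w(1.7) ≈ 0.7368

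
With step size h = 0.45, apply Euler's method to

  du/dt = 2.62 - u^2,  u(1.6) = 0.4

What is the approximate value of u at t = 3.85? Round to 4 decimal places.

1.6142

Euler: u_{n+1} = u_n + h·f(t_n, u_n).
t=1.600000, u=0.400000: f=2.460000 → u ← 0.400000 + 0.45·2.460000 = 1.507000
t=2.050000, u=1.507000: f=0.348951 → u ← 1.507000 + 0.45·0.348951 = 1.664028
t=2.500000, u=1.664028: f=-0.148989 → u ← 1.664028 + 0.45·(-0.148989) = 1.596983
t=2.950000, u=1.596983: f=0.069646 → u ← 1.596983 + 0.45·0.069646 = 1.628323
t=3.400000, u=1.628323: f=-0.031437 → u ← 1.628323 + 0.45·(-0.031437) = 1.614177
u(3.85) ≈ 1.6142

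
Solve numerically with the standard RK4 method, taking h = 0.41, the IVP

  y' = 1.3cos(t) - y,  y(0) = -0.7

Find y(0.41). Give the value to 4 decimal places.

-0.0409

RK4: k1 = f(t_n, y_n); k2 = f(t_n + h/2, y_n + (h/2)·k1); k3 = f(t_n + h/2, y_n + (h/2)·k2); k4 = f(t_n + h, y_n + h·k3); y_{n+1} = y_n + (h/6)·(k1 + 2k2 + 2k3 + k4).
t=0.000000, y=-0.700000:
  k1 = f(0.000000, -0.700000) = 2.000000
  k2 = f(0.205000, -0.290000) = 1.562779
  k3 = f(0.205000, -0.379630) = 1.652410
  k4 = f(0.410000, -0.022512) = 1.214769
  y ← -0.700000 + (0.41/6)·(k1 + 2k2 + 2k3 + k4) = -0.040915
y(0.41) ≈ -0.0409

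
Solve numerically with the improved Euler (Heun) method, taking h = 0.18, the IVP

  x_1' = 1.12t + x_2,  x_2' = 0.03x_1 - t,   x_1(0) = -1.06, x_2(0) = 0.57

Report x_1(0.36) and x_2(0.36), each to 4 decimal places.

-0.7900, 0.4950

Heun on (x_1,x_2): k1 = f(t_n, state_n); k2 = f(t_n + h, state_n + h·k1); state_{n+1} = state_n + (h/2)·(k1 + k2).
0.000000: (-1.060000, 0.570000)
  k1 = (0.570000, -0.031800)
  predictor → (-0.957400, 0.564276)
  k2 = (0.765876, -0.208722)
  → (-0.939771, 0.548353)
0.180000: (-0.939771, 0.548353)
  k1 = (0.749953, -0.208193)
  predictor → (-0.804780, 0.510878)
  k2 = (0.914078, -0.384143)
  → (-0.790008, 0.495043)
(x_1(0.36), x_2(0.36)) ≈ (-0.7900, 0.4950)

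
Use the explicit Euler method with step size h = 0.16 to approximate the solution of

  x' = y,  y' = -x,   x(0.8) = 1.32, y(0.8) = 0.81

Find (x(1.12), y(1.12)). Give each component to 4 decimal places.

1.5454, 0.3669

Euler on (x,y): x_{n+1} = x_n + h·x', y_{n+1} = y_n + h·y'.
0.800000: (1.320000, 0.810000); f=(0.810000, -1.320000) → (1.449600, 0.598800)
0.960000: (1.449600, 0.598800); f=(0.598800, -1.449600) → (1.545408, 0.366864)
(x(1.12), y(1.12)) ≈ (1.5454, 0.3669)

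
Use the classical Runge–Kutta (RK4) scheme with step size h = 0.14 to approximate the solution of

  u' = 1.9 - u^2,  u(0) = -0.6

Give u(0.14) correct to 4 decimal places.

-0.3678

RK4: k1 = f(x_n, u_n); k2 = f(x_n + h/2, u_n + (h/2)·k1); k3 = f(x_n + h/2, u_n + (h/2)·k2); k4 = f(x_n + h, u_n + h·k3); u_{n+1} = u_n + (h/6)·(k1 + 2k2 + 2k3 + k4).
x=0.000000, u=-0.600000:
  k1 = f(0.000000, -0.600000) = 1.540000
  k2 = f(0.070000, -0.492200) = 1.657739
  k3 = f(0.070000, -0.483958) = 1.665784
  k4 = f(0.140000, -0.366790) = 1.765465
  u ← -0.600000 + (0.14/6)·(k1 + 2k2 + 2k3 + k4) = -0.367775
u(0.14) ≈ -0.3678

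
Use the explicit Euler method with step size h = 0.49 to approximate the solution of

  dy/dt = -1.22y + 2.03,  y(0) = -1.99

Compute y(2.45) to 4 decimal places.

1.6255

Euler: y_{n+1} = y_n + h·f(t_n, y_n).
t=0.000000, y=-1.990000: f=4.457800 → y ← -1.990000 + 0.49·4.457800 = 0.194322
t=0.490000, y=0.194322: f=1.792927 → y ← 0.194322 + 0.49·1.792927 = 1.072856
t=0.980000, y=1.072856: f=0.721115 → y ← 1.072856 + 0.49·0.721115 = 1.426203
t=1.470000, y=1.426203: f=0.290033 → y ← 1.426203 + 0.49·0.290033 = 1.568319
t=1.960000, y=1.568319: f=0.116651 → y ← 1.568319 + 0.49·0.116651 = 1.625478
y(2.45) ≈ 1.6255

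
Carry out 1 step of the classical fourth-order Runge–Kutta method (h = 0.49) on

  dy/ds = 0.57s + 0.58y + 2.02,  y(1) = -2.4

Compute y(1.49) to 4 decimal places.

RK4: k1 = f(s_n, y_n); k2 = f(s_n + h/2, y_n + (h/2)·k1); k3 = f(s_n + h/2, y_n + (h/2)·k2); k4 = f(s_n + h, y_n + h·k3); y_{n+1} = y_n + (h/6)·(k1 + 2k2 + 2k3 + k4).
s=1.000000, y=-2.400000:
  k1 = f(1.000000, -2.400000) = 1.198000
  k2 = f(1.245000, -2.106490) = 1.507886
  k3 = f(1.245000, -2.030568) = 1.551921
  k4 = f(1.490000, -1.639559) = 1.918356
  y ← -2.400000 + (0.49/6)·(k1 + 2k2 + 2k3 + k4) = -1.645729
y(1.49) ≈ -1.6457

-1.6457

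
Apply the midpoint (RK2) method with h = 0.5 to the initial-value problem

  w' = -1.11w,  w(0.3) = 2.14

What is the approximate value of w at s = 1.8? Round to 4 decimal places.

Midpoint: k1 = f(s_n, w_n); k2 = f(s_n + h/2, w_n + (h/2)·k1); w_{n+1} = w_n + h·k2.
s=0.300000, w=2.140000:
  k1 = f(0.300000, 2.140000) = -2.375400
  k2 = f(0.550000, 1.546150) = -1.716227
  w ← 2.140000 + 0.5·(-1.716227) = 1.281887
s=0.800000, w=1.281887:
  k1 = f(0.800000, 1.281887) = -1.422894
  k2 = f(1.050000, 0.926163) = -1.028041
  w ← 1.281887 + 0.5·(-1.028041) = 0.767866
s=1.300000, w=0.767866:
  k1 = f(1.300000, 0.767866) = -0.852331
  k2 = f(1.550000, 0.554783) = -0.615809
  w ← 0.767866 + 0.5·(-0.615809) = 0.459961
w(1.8) ≈ 0.4600

0.4600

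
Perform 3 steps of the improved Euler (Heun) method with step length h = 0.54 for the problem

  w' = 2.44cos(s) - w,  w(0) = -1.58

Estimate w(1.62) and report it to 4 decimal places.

0.4233

Heun: k1 = f(s_n, w_n); k2 = f(s_n + h, w_n + h·k1); w_{n+1} = w_n + (h/2)·(k1 + k2).
s=0.000000, w=-1.580000:
  k1 = f(0.000000, -1.580000) = 4.020000
  k2 = f(0.540000, 0.590800) = 1.502009
  w ← -1.580000 + (0.54/2)·(4.020000 + 1.502009) = -0.089058
s=0.540000, w=-0.089058:
  k1 = f(0.540000, -0.089058) = 2.181867
  k2 = f(1.080000, 1.089150) = 0.060891
  w ← -0.089058 + (0.54/2)·(2.181867 + 0.060891) = 0.516487
s=1.080000, w=0.516487:
  k1 = f(1.080000, 0.516487) = 0.633554
  k2 = f(1.620000, 0.858606) = -0.978615
  w ← 0.516487 + (0.54/2)·(0.633554 + (-0.978615)) = 0.423321
w(1.62) ≈ 0.4233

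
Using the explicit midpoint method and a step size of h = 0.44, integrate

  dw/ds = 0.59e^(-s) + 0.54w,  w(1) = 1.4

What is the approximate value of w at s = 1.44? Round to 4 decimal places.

Midpoint: k1 = f(s_n, w_n); k2 = f(s_n + h/2, w_n + (h/2)·k1); w_{n+1} = w_n + h·k2.
s=1.000000, w=1.400000:
  k1 = f(1.000000, 1.400000) = 0.973049
  k2 = f(1.220000, 1.614071) = 1.045784
  w ← 1.400000 + 0.44·1.045784 = 1.860145
w(1.44) ≈ 1.8601

1.8601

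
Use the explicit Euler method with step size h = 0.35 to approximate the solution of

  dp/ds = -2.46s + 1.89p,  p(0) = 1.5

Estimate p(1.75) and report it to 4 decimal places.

13.2395

Euler: p_{n+1} = p_n + h·f(s_n, p_n).
s=0.000000, p=1.500000: f=2.835000 → p ← 1.500000 + 0.35·2.835000 = 2.492250
s=0.350000, p=2.492250: f=3.849352 → p ← 2.492250 + 0.35·3.849352 = 3.839523
s=0.700000, p=3.839523: f=5.534699 → p ← 3.839523 + 0.35·5.534699 = 5.776668
s=1.050000, p=5.776668: f=8.334903 → p ← 5.776668 + 0.35·8.334903 = 8.693884
s=1.400000, p=8.693884: f=12.987441 → p ← 8.693884 + 0.35·12.987441 = 13.239488
p(1.75) ≈ 13.2395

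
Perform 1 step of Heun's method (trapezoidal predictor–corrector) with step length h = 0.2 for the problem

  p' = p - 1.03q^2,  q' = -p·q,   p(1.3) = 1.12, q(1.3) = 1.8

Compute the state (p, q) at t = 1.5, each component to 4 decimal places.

0.7650, 1.5039

Heun on (p,q): k1 = f(t_n, state_n); k2 = f(t_n + h, state_n + h·k1); state_{n+1} = state_n + (h/2)·(k1 + k2).
1.300000: (1.120000, 1.800000)
  k1 = (-2.217200, -2.016000)
  predictor → (0.676560, 1.396800)
  k2 = (-1.333022, -0.945019)
  → (0.764978, 1.503898)
(p(1.5), q(1.5)) ≈ (0.7650, 1.5039)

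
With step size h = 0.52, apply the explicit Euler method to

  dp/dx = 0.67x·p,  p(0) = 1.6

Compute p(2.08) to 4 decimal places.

Euler: p_{n+1} = p_n + h·f(x_n, p_n).
x=0.000000, p=1.600000: f=0.000000 → p ← 1.600000 + 0.52·0.000000 = 1.600000
x=0.520000, p=1.600000: f=0.557440 → p ← 1.600000 + 0.52·0.557440 = 1.889869
x=1.040000, p=1.889869: f=1.316861 → p ← 1.889869 + 0.52·1.316861 = 2.574636
x=1.560000, p=2.574636: f=2.691010 → p ← 2.574636 + 0.52·2.691010 = 3.973961
p(2.08) ≈ 3.9740

3.9740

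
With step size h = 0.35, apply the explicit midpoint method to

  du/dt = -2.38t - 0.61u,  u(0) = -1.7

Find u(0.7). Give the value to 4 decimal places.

Midpoint: k1 = f(t_n, u_n); k2 = f(t_n + h/2, u_n + (h/2)·k1); u_{n+1} = u_n + h·k2.
t=0.000000, u=-1.700000:
  k1 = f(0.000000, -1.700000) = 1.037000
  k2 = f(0.175000, -1.518525) = 0.509800
  u ← -1.700000 + 0.35·0.509800 = -1.521570
t=0.350000, u=-1.521570:
  k1 = f(0.350000, -1.521570) = 0.095158
  k2 = f(0.525000, -1.504917) = -0.331500
  u ← -1.521570 + 0.35·(-0.331500) = -1.637595
u(0.7) ≈ -1.6376

-1.6376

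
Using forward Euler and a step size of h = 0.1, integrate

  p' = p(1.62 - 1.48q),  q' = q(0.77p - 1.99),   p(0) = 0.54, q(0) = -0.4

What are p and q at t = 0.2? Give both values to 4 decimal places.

Euler on (p,q): p_{n+1} = p_n + h·p', q_{n+1} = q_n + h·q'.
0.000000: (0.540000, -0.400000); f=(1.194480, 0.629680) → (0.659448, -0.337032)
0.100000: (0.659448, -0.337032); f=(1.397243, 0.499557) → (0.799172, -0.287076)
(p(0.2), q(0.2)) ≈ (0.7992, -0.2871)

0.7992, -0.2871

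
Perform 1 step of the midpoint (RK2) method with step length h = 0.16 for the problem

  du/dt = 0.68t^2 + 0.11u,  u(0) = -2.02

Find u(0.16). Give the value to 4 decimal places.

Midpoint: k1 = f(t_n, u_n); k2 = f(t_n + h/2, u_n + (h/2)·k1); u_{n+1} = u_n + h·k2.
t=0.000000, u=-2.020000:
  k1 = f(0.000000, -2.020000) = -0.222200
  k2 = f(0.080000, -2.037776) = -0.219803
  u ← -2.020000 + 0.16·(-0.219803) = -2.055169
u(0.16) ≈ -2.0552

-2.0552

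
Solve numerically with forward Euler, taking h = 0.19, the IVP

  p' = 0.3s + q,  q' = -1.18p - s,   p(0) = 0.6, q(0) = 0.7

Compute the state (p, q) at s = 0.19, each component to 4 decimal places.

0.7330, 0.5655

Euler on (p,q): p_{n+1} = p_n + h·p', q_{n+1} = q_n + h·q'.
0.000000: (0.600000, 0.700000); f=(0.700000, -0.708000) → (0.733000, 0.565480)
(p(0.19), q(0.19)) ≈ (0.7330, 0.5655)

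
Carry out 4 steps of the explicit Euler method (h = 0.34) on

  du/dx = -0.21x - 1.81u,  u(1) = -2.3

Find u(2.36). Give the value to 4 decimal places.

Euler: u_{n+1} = u_n + h·f(x_n, u_n).
x=1.000000, u=-2.300000: f=3.953000 → u ← -2.300000 + 0.34·3.953000 = -0.955980
x=1.340000, u=-0.955980: f=1.448924 → u ← -0.955980 + 0.34·1.448924 = -0.463346
x=1.680000, u=-0.463346: f=0.485856 → u ← -0.463346 + 0.34·0.485856 = -0.298155
x=2.020000, u=-0.298155: f=0.115460 → u ← -0.298155 + 0.34·0.115460 = -0.258898
u(2.36) ≈ -0.2589

-0.2589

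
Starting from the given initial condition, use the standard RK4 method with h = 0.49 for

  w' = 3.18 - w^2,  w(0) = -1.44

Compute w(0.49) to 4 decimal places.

-0.4473

RK4: k1 = f(x_n, w_n); k2 = f(x_n + h/2, w_n + (h/2)·k1); k3 = f(x_n + h/2, w_n + (h/2)·k2); k4 = f(x_n + h, w_n + h·k3); w_{n+1} = w_n + (h/6)·(k1 + 2k2 + 2k3 + k4).
x=0.000000, w=-1.440000:
  k1 = f(0.000000, -1.440000) = 1.106400
  k2 = f(0.245000, -1.168932) = 1.813598
  k3 = f(0.245000, -0.995668) = 2.188644
  k4 = f(0.490000, -0.367564) = 3.044896
  w ← -1.440000 + (0.49/6)·(k1 + 2k2 + 2k3 + k4) = -0.447278
w(0.49) ≈ -0.4473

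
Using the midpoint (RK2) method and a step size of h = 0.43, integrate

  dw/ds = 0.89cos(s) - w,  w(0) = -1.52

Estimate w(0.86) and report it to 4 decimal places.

Midpoint: k1 = f(s_n, w_n); k2 = f(s_n + h/2, w_n + (h/2)·k1); w_{n+1} = w_n + h·k2.
s=0.000000, w=-1.520000:
  k1 = f(0.000000, -1.520000) = 2.410000
  k2 = f(0.215000, -1.001850) = 1.871359
  w ← -1.520000 + 0.43·1.871359 = -0.715316
s=0.430000, w=-0.715316:
  k1 = f(0.430000, -0.715316) = 1.524295
  k2 = f(0.645000, -0.387592) = 1.098791
  w ← -0.715316 + 0.43·1.098791 = -0.242836
w(0.86) ≈ -0.2428

-0.2428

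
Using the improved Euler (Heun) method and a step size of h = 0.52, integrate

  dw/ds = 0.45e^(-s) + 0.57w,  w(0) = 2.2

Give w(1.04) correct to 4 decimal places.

Heun: k1 = f(s_n, w_n); k2 = f(s_n + h, w_n + h·k1); w_{n+1} = w_n + (h/2)·(k1 + k2).
s=0.000000, w=2.200000:
  k1 = f(0.000000, 2.200000) = 1.704000
  k2 = f(0.520000, 3.086080) = 2.026600
  w ← 2.200000 + (0.52/2)·(1.704000 + 2.026600) = 3.169956
s=0.520000, w=3.169956:
  k1 = f(0.520000, 3.169956) = 2.074409
  k2 = f(1.040000, 4.248649) = 2.580784
  w ← 3.169956 + (0.52/2)·(2.074409 + 2.580784) = 4.380306
w(1.04) ≈ 4.3803

4.3803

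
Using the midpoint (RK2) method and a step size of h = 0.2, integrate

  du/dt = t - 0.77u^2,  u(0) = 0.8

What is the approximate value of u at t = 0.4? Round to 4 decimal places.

Midpoint: k1 = f(t_n, u_n); k2 = f(t_n + h/2, u_n + (h/2)·k1); u_{n+1} = u_n + h·k2.
t=0.000000, u=0.800000:
  k1 = f(0.000000, 0.800000) = -0.492800
  k2 = f(0.100000, 0.750720) = -0.333957
  u ← 0.800000 + 0.2·(-0.333957) = 0.733209
t=0.200000, u=0.733209:
  k1 = f(0.200000, 0.733209) = -0.213948
  k2 = f(0.300000, 0.711814) = -0.090143
  u ← 0.733209 + 0.2·(-0.090143) = 0.715180
u(0.4) ≈ 0.7152

0.7152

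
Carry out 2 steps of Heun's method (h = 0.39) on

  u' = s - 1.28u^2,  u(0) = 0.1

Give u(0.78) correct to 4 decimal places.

Heun: k1 = f(s_n, u_n); k2 = f(s_n + h, u_n + h·k1); u_{n+1} = u_n + (h/2)·(k1 + k2).
s=0.000000, u=0.100000:
  k1 = f(0.000000, 0.100000) = -0.012800
  k2 = f(0.390000, 0.095008) = 0.378446
  u ← 0.100000 + (0.39/2)·(-0.012800 + 0.378446) = 0.171301
s=0.390000, u=0.171301:
  k1 = f(0.390000, 0.171301) = 0.352440
  k2 = f(0.780000, 0.308752) = 0.657980
  u ← 0.171301 + (0.39/2)·(0.352440 + 0.657980) = 0.368333
u(0.78) ≈ 0.3683

0.3683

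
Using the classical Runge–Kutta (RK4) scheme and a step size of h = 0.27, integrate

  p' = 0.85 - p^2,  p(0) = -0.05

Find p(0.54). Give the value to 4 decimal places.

RK4: k1 = f(t_n, p_n); k2 = f(t_n + h/2, p_n + (h/2)·k1); k3 = f(t_n + h/2, p_n + (h/2)·k2); k4 = f(t_n + h, p_n + h·k3); p_{n+1} = p_n + (h/6)·(k1 + 2k2 + 2k3 + k4).
t=0.000000, p=-0.050000:
  k1 = f(0.000000, -0.050000) = 0.847500
  k2 = f(0.135000, 0.064413) = 0.845851
  k3 = f(0.135000, 0.064190) = 0.845880
  k4 = f(0.270000, 0.178388) = 0.818178
  p ← -0.050000 + (0.27/6)·(k1 + 2k2 + 2k3 + k4) = 0.177211
t=0.270000, p=0.177211:
  k1 = f(0.270000, 0.177211) = 0.818596
  k2 = f(0.405000, 0.287722) = 0.767216
  k3 = f(0.405000, 0.280785) = 0.771160
  k4 = f(0.540000, 0.385424) = 0.701448
  p ← 0.177211 + (0.27/6)·(k1 + 2k2 + 2k3 + k4) = 0.384067
p(0.54) ≈ 0.3841

0.3841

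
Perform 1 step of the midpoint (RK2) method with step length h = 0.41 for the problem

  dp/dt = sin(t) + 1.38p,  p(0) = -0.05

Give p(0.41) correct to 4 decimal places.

Midpoint: k1 = f(t_n, p_n); k2 = f(t_n + h/2, p_n + (h/2)·k1); p_{n+1} = p_n + h·k2.
t=0.000000, p=-0.050000:
  k1 = f(0.000000, -0.050000) = -0.069000
  k2 = f(0.205000, -0.064145) = 0.115047
  p ← -0.050000 + 0.41·0.115047 = -0.002831
p(0.41) ≈ -0.0028

-0.0028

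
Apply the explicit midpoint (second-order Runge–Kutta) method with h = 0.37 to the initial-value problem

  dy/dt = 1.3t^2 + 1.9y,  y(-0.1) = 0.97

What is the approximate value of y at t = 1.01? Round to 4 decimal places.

Midpoint: k1 = f(t_n, y_n); k2 = f(t_n + h/2, y_n + (h/2)·k1); y_{n+1} = y_n + h·k2.
t=-0.100000, y=0.970000:
  k1 = f(-0.100000, 0.970000) = 1.856000
  k2 = f(0.085000, 1.313360) = 2.504776
  y ← 0.970000 + 0.37·2.504776 = 1.896767
t=0.270000, y=1.896767:
  k1 = f(0.270000, 1.896767) = 3.698628
  k2 = f(0.455000, 2.581013) = 5.173058
  y ← 1.896767 + 0.37·5.173058 = 3.810799
t=0.640000, y=3.810799:
  k1 = f(0.640000, 3.810799) = 7.772998
  k2 = f(0.825000, 5.248803) = 10.857539
  y ← 3.810799 + 0.37·10.857539 = 7.828088
y(1.01) ≈ 7.8281

7.8281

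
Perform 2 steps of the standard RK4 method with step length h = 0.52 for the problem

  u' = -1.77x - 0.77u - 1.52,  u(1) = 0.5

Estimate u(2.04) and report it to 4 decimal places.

-2.8754

RK4: k1 = f(x_n, u_n); k2 = f(x_n + h/2, u_n + (h/2)·k1); k3 = f(x_n + h/2, u_n + (h/2)·k2); k4 = f(x_n + h, u_n + h·k3); u_{n+1} = u_n + (h/6)·(k1 + 2k2 + 2k3 + k4).
x=1.000000, u=0.500000:
  k1 = f(1.000000, 0.500000) = -3.675000
  k2 = f(1.260000, -0.455500) = -3.399465
  k3 = f(1.260000, -0.383861) = -3.454627
  k4 = f(1.520000, -1.296406) = -3.212167
  u ← 0.500000 + (0.52/6)·(k1 + 2k2 + 2k3 + k4) = -1.284930
x=1.520000, u=-1.284930:
  k1 = f(1.520000, -1.284930) = -3.221004
  k2 = f(1.780000, -2.122391) = -3.036359
  k3 = f(1.780000, -2.074384) = -3.073325
  k4 = f(2.040000, -2.883059) = -2.910844
  u ← -1.284930 + (0.52/6)·(k1 + 2k2 + 2k3 + k4) = -2.875369
u(2.04) ≈ -2.8754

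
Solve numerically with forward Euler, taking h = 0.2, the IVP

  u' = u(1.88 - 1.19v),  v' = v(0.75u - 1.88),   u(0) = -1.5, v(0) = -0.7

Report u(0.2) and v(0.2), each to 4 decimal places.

-2.3139, -0.2793

Euler on (u,v): u_{n+1} = u_n + h·u', v_{n+1} = v_n + h·v'.
0.000000: (-1.500000, -0.700000); f=(-4.069500, 2.103500) → (-2.313900, -0.279300)
(u(0.2), v(0.2)) ≈ (-2.3139, -0.2793)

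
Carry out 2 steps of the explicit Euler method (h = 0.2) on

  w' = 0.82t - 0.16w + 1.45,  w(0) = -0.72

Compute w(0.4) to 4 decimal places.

Euler: w_{n+1} = w_n + h·f(t_n, w_n).
t=0.000000, w=-0.720000: f=1.565200 → w ← -0.720000 + 0.2·1.565200 = -0.406960
t=0.200000, w=-0.406960: f=1.679114 → w ← -0.406960 + 0.2·1.679114 = -0.071137
w(0.4) ≈ -0.0711

-0.0711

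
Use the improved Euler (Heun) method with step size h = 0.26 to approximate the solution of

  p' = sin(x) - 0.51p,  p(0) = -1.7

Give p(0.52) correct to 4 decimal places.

-1.1822

Heun: k1 = f(x_n, p_n); k2 = f(x_n + h, p_n + h·k1); p_{n+1} = p_n + (h/2)·(k1 + k2).
x=0.000000, p=-1.700000:
  k1 = f(0.000000, -1.700000) = 0.867000
  k2 = f(0.260000, -1.474580) = 1.009116
  p ← -1.700000 + (0.26/2)·(0.867000 + 1.009116) = -1.456105
x=0.260000, p=-1.456105:
  k1 = f(0.260000, -1.456105) = 0.999694
  k2 = f(0.520000, -1.196184) = 1.106934
  p ← -1.456105 + (0.26/2)·(0.999694 + 1.106934) = -1.182243
p(0.52) ≈ -1.1822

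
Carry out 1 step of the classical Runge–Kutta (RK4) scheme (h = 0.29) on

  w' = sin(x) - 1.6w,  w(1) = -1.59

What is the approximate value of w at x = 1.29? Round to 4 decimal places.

-0.7884

RK4: k1 = f(x_n, w_n); k2 = f(x_n + h/2, w_n + (h/2)·k1); k3 = f(x_n + h/2, w_n + (h/2)·k2); k4 = f(x_n + h, w_n + h·k3); w_{n+1} = w_n + (h/6)·(k1 + 2k2 + 2k3 + k4).
x=1.000000, w=-1.590000:
  k1 = f(1.000000, -1.590000) = 3.385471
  k2 = f(1.145000, -1.099107) = 2.669281
  k3 = f(1.145000, -1.202954) = 2.835437
  k4 = f(1.290000, -0.767723) = 2.189192
  w ← -1.590000 + (0.29/6)·(k1 + 2k2 + 2k3 + k4) = -0.788435
w(1.29) ≈ -0.7884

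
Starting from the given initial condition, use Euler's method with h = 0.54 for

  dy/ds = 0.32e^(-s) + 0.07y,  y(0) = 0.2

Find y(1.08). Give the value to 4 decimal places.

Euler: y_{n+1} = y_n + h·f(s_n, y_n).
s=0.000000, y=0.200000: f=0.334000 → y ← 0.200000 + 0.54·0.334000 = 0.380360
s=0.540000, y=0.380360: f=0.213105 → y ← 0.380360 + 0.54·0.213105 = 0.495437
y(1.08) ≈ 0.4954

0.4954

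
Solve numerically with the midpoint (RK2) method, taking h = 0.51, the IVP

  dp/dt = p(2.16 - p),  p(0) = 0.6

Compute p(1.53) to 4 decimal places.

1.9465

Midpoint: k1 = f(t_n, p_n); k2 = f(t_n + h/2, p_n + (h/2)·k1); p_{n+1} = p_n + h·k2.
t=0.000000, p=0.600000:
  k1 = f(0.000000, 0.600000) = 0.936000
  k2 = f(0.255000, 0.838680) = 1.108165
  p ← 0.600000 + 0.51·1.108165 = 1.165164
t=0.510000, p=1.165164:
  k1 = f(0.510000, 1.165164) = 1.159147
  k2 = f(0.765000, 1.460746) = 1.021432
  p ← 1.165164 + 0.51·1.021432 = 1.686094
t=1.020000, p=1.686094:
  k1 = f(1.020000, 1.686094) = 0.799050
  k2 = f(1.275000, 1.889852) = 0.510540
  p ← 1.686094 + 0.51·0.510540 = 1.946470
p(1.53) ≈ 1.9465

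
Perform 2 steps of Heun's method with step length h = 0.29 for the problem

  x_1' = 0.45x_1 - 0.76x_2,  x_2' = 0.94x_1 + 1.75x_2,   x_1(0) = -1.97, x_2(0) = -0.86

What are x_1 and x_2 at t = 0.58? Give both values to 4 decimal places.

Heun on (x_1,x_2): k1 = f(t_n, state_n); k2 = f(t_n + h, state_n + h·k1); state_{n+1} = state_n + (h/2)·(k1 + k2).
0.000000: (-1.970000, -0.860000)
  k1 = (-0.232900, -3.356800)
  predictor → (-2.037541, -1.833472)
  k2 = (0.476545, -5.123865)
  → (-1.934671, -2.089696)
0.290000: (-1.934671, -2.089696)
  k1 = (0.717567, -5.475560)
  predictor → (-1.726577, -3.677609)
  k2 = (2.018023, -8.058798)
  → (-1.538011, -4.052178)
(x_1(0.58), x_2(0.58)) ≈ (-1.5380, -4.0522)

-1.5380, -4.0522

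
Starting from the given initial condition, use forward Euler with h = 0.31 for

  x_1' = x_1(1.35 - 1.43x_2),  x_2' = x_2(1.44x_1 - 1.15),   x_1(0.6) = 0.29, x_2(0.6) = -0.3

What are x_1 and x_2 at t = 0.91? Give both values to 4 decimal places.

Euler on (x_1,x_2): x_1_{n+1} = x_1_n + h·x_1', x_2_{n+1} = x_2_n + h·x_2'.
0.600000: (0.290000, -0.300000); f=(0.515910, 0.219720) → (0.449932, -0.231887)
(x_1(0.91), x_2(0.91)) ≈ (0.4499, -0.2319)

0.4499, -0.2319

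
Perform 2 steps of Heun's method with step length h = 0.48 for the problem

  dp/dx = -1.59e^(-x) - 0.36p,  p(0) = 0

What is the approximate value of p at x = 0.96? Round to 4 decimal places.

Heun: k1 = f(x_n, p_n); k2 = f(x_n + h, p_n + h·k1); p_{n+1} = p_n + (h/2)·(k1 + k2).
x=0.000000, p=0.000000:
  k1 = f(0.000000, 0.000000) = -1.590000
  k2 = f(0.480000, -0.763200) = -0.709114
  p ← 0.000000 + (0.48/2)·(-1.590000 + (-0.709114)) = -0.551787
x=0.480000, p=-0.551787:
  k1 = f(0.480000, -0.551787) = -0.785222
  k2 = f(0.960000, -0.928694) = -0.274470
  p ← -0.551787 + (0.48/2)·(-0.785222 + (-0.274470)) = -0.806113
p(0.96) ≈ -0.8061

-0.8061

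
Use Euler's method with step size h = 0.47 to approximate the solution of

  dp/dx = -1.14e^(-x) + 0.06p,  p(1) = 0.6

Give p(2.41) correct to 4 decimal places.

Euler: p_{n+1} = p_n + h·f(x_n, p_n).
x=1.000000, p=0.600000: f=-0.383383 → p ← 0.600000 + 0.47·(-0.383383) = 0.419810
x=1.470000, p=0.419810: f=-0.236926 → p ← 0.419810 + 0.47·(-0.236926) = 0.308455
x=1.940000, p=0.308455: f=-0.145315 → p ← 0.308455 + 0.47·(-0.145315) = 0.240157
p(2.41) ≈ 0.2402

0.2402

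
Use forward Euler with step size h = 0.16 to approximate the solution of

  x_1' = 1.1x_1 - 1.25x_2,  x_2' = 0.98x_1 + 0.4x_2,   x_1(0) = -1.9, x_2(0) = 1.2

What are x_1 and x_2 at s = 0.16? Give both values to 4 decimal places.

Euler on (x_1,x_2): x_1_{n+1} = x_1_n + h·x_1', x_2_{n+1} = x_2_n + h·x_2'.
0.000000: (-1.900000, 1.200000); f=(-3.590000, -1.382000) → (-2.474400, 0.978880)
(x_1(0.16), x_2(0.16)) ≈ (-2.4744, 0.9789)

-2.4744, 0.9789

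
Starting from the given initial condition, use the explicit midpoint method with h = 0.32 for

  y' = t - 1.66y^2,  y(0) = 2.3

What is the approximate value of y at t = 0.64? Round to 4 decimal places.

Midpoint: k1 = f(t_n, y_n); k2 = f(t_n + h/2, y_n + (h/2)·k1); y_{n+1} = y_n + h·k2.
t=0.000000, y=2.300000:
  k1 = f(0.000000, 2.300000) = -8.781400
  k2 = f(0.160000, 0.894976) = -1.169630
  y ← 2.300000 + 0.32·(-1.169630) = 1.925718
t=0.320000, y=1.925718:
  k1 = f(0.320000, 1.925718) = -5.835929
  k2 = f(0.480000, 0.991970) = -1.153446
  y ← 1.925718 + 0.32·(-1.153446) = 1.556616
y(0.64) ≈ 1.5566

1.5566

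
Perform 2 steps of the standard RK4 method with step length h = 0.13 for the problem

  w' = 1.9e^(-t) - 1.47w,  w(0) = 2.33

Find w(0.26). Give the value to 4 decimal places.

RK4: k1 = f(t_n, w_n); k2 = f(t_n + h/2, w_n + (h/2)·k1); k3 = f(t_n + h/2, w_n + (h/2)·k2); k4 = f(t_n + h, w_n + h·k3); w_{n+1} = w_n + (h/6)·(k1 + 2k2 + 2k3 + k4).
t=0.000000, w=2.330000:
  k1 = f(0.000000, 2.330000) = -1.525100
  k2 = f(0.065000, 2.230869) = -1.498949
  k3 = f(0.065000, 2.232568) = -1.501447
  k4 = f(0.130000, 2.134812) = -1.469792
  w ← 2.330000 + (0.13/6)·(k1 + 2k2 + 2k3 + k4) = 2.135094
t=0.130000, w=2.135094:
  k1 = f(0.130000, 2.135094) = -1.470206
  k2 = f(0.195000, 2.039530) = -1.434723
  k3 = f(0.195000, 2.041836) = -1.438114
  k4 = f(0.260000, 1.948139) = -1.398766
  w ← 2.135094 + (0.13/6)·(k1 + 2k2 + 2k3 + k4) = 1.948443
w(0.26) ≈ 1.9484

1.9484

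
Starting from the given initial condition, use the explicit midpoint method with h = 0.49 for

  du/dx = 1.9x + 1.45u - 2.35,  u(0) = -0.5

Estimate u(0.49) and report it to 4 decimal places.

-2.3139

Midpoint: k1 = f(x_n, u_n); k2 = f(x_n + h/2, u_n + (h/2)·k1); u_{n+1} = u_n + h·k2.
x=0.000000, u=-0.500000:
  k1 = f(0.000000, -0.500000) = -3.075000
  k2 = f(0.245000, -1.253375) = -3.701894
  u ← -0.500000 + 0.49·(-3.701894) = -2.313928
u(0.49) ≈ -2.3139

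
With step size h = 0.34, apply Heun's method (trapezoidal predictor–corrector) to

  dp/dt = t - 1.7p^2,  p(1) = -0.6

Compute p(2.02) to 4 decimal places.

0.6008

Heun: k1 = f(t_n, p_n); k2 = f(t_n + h, p_n + h·k1); p_{n+1} = p_n + (h/2)·(k1 + k2).
t=1.000000, p=-0.600000:
  k1 = f(1.000000, -0.600000) = 0.388000
  k2 = f(1.340000, -0.468080) = 0.967532
  p ← -0.600000 + (0.34/2)·(0.388000 + 0.967532) = -0.369560
t=1.340000, p=-0.369560:
  k1 = f(1.340000, -0.369560) = 1.107824
  k2 = f(1.680000, 0.007100) = 1.679914
  p ← -0.369560 + (0.34/2)·(1.107824 + 1.679914) = 0.104356
t=1.680000, p=0.104356:
  k1 = f(1.680000, 0.104356) = 1.661487
  k2 = f(2.020000, 0.669261) = 1.258552
  p ← 0.104356 + (0.34/2)·(1.661487 + 1.258552) = 0.600762
p(2.02) ≈ 0.6008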